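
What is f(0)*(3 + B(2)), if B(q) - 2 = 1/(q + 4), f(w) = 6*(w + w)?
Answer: 0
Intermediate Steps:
f(w) = 12*w (f(w) = 6*(2*w) = 12*w)
B(q) = 2 + 1/(4 + q) (B(q) = 2 + 1/(q + 4) = 2 + 1/(4 + q))
f(0)*(3 + B(2)) = (12*0)*(3 + (9 + 2*2)/(4 + 2)) = 0*(3 + (9 + 4)/6) = 0*(3 + (⅙)*13) = 0*(3 + 13/6) = 0*(31/6) = 0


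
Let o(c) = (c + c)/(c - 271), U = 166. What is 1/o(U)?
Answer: -105/332 ≈ -0.31627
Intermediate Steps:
o(c) = 2*c/(-271 + c) (o(c) = (2*c)/(-271 + c) = 2*c/(-271 + c))
1/o(U) = 1/(2*166/(-271 + 166)) = 1/(2*166/(-105)) = 1/(2*166*(-1/105)) = 1/(-332/105) = -105/332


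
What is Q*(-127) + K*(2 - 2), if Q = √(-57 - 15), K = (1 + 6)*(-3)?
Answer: -762*I*√2 ≈ -1077.6*I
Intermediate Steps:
K = -21 (K = 7*(-3) = -21)
Q = 6*I*√2 (Q = √(-72) = 6*I*√2 ≈ 8.4853*I)
Q*(-127) + K*(2 - 2) = (6*I*√2)*(-127) - 21*(2 - 2) = -762*I*√2 - 21*0 = -762*I*√2 + 0 = -762*I*√2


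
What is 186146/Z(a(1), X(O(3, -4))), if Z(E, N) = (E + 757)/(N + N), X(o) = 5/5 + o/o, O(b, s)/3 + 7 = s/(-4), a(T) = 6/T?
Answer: 744584/763 ≈ 975.86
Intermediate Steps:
O(b, s) = -21 - 3*s/4 (O(b, s) = -21 + 3*(s/(-4)) = -21 + 3*(s*(-¼)) = -21 + 3*(-s/4) = -21 - 3*s/4)
X(o) = 2 (X(o) = 5*(⅕) + 1 = 1 + 1 = 2)
Z(E, N) = (757 + E)/(2*N) (Z(E, N) = (757 + E)/((2*N)) = (757 + E)*(1/(2*N)) = (757 + E)/(2*N))
186146/Z(a(1), X(O(3, -4))) = 186146/(((½)*(757 + 6/1)/2)) = 186146/(((½)*(½)*(757 + 6*1))) = 186146/(((½)*(½)*(757 + 6))) = 186146/(((½)*(½)*763)) = 186146/(763/4) = 186146*(4/763) = 744584/763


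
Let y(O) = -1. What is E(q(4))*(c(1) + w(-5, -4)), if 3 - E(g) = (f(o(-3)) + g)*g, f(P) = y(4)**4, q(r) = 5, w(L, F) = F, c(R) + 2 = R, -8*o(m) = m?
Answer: 135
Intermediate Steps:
o(m) = -m/8
c(R) = -2 + R
f(P) = 1 (f(P) = (-1)**4 = 1)
E(g) = 3 - g*(1 + g) (E(g) = 3 - (1 + g)*g = 3 - g*(1 + g))
E(q(4))*(c(1) + w(-5, -4)) = (3 - 1*5 - 1*5**2)*((-2 + 1) - 4) = (3 - 5 - 1*25)*(-1 - 4) = (3 - 5 - 25)*(-5) = -27*(-5) = 135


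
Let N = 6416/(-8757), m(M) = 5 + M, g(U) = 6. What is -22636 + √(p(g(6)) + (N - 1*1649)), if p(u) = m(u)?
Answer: -22636 + I*√13962921686/2919 ≈ -22636.0 + 40.481*I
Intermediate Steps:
p(u) = 5 + u
N = -6416/8757 (N = 6416*(-1/8757) = -6416/8757 ≈ -0.73267)
-22636 + √(p(g(6)) + (N - 1*1649)) = -22636 + √((5 + 6) + (-6416/8757 - 1*1649)) = -22636 + √(11 + (-6416/8757 - 1649)) = -22636 + √(11 - 14446709/8757) = -22636 + √(-14350382/8757) = -22636 + I*√13962921686/2919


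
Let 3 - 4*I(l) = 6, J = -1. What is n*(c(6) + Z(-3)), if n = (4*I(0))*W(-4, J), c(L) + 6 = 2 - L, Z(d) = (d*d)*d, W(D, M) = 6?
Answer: 666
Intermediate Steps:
Z(d) = d³ (Z(d) = d²*d = d³)
c(L) = -4 - L (c(L) = -6 + (2 - L) = -4 - L)
I(l) = -¾ (I(l) = ¾ - ¼*6 = ¾ - 3/2 = -¾)
n = -18 (n = (4*(-¾))*6 = -3*6 = -18)
n*(c(6) + Z(-3)) = -18*((-4 - 1*6) + (-3)³) = -18*((-4 - 6) - 27) = -18*(-10 - 27) = -18*(-37) = 666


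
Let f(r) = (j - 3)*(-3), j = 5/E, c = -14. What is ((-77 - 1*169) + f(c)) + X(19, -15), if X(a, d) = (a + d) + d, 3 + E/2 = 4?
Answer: -511/2 ≈ -255.50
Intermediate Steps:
E = 2 (E = -6 + 2*4 = -6 + 8 = 2)
j = 5/2 ≈ 2.5000
X(a, d) = a + 2*d
f(r) = 3/2 (f(r) = (5/2 - 3)*(-3) = -½*(-3) = 3/2)
((-77 - 1*169) + f(c)) + X(19, -15) = ((-77 - 1*169) + 3/2) + (19 + 2*(-15)) = ((-77 - 169) + 3/2) + (19 - 30) = (-246 + 3/2) - 11 = -489/2 - 11 = -511/2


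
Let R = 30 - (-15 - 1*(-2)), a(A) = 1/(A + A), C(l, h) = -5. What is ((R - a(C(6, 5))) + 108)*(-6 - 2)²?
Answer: 48352/5 ≈ 9670.4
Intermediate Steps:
a(A) = 1/(2*A)
R = 43 (R = 30 - (-15 + 2) = 30 - 1*(-13) = 30 + 13 = 43)
((R - a(C(6, 5))) + 108)*(-6 - 2)² = ((43 - 1/(2*(-5))) + 108)*(-6 - 2)² = ((43 - (-1)/(2*5)) + 108)*(-8)² = ((43 - 1*(-⅒)) + 108)*64 = ((43 + ⅒) + 108)*64 = (431/10 + 108)*64 = (1511/10)*64 = 48352/5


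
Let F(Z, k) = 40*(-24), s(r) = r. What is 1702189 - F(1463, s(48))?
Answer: 1703149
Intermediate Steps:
F(Z, k) = -960
1702189 - F(1463, s(48)) = 1702189 - 1*(-960) = 1702189 + 960 = 1703149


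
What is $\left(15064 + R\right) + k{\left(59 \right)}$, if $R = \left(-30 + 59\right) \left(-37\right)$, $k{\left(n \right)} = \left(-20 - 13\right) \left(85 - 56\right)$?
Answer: $13034$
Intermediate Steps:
$k{\left(n \right)} = -957$ ($k{\left(n \right)} = \left(-33\right) 29 = -957$)
$R = -1073$ ($R = 29 \left(-37\right) = -1073$)
$\left(15064 + R\right) + k{\left(59 \right)} = \left(15064 - 1073\right) - 957 = 13991 - 957 = 13034$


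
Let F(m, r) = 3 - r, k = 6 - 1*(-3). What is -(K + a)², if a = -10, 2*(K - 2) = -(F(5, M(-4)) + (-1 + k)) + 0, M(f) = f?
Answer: -961/4 ≈ -240.25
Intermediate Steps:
k = 9 (k = 6 + 3 = 9)
K = -11/2 (K = 2 + (-((3 - 1*(-4)) + (-1 + 9)) + 0)/2 = 2 + (-((3 + 4) + 8) + 0)/2 = 2 + (-(7 + 8) + 0)/2 = 2 + (-1*15 + 0)/2 = 2 + (-15 + 0)/2 = 2 + (½)*(-15) = 2 - 15/2 = -11/2 ≈ -5.5000)
-(K + a)² = -(-11/2 - 10)² = -(-31/2)² = -1*961/4 = -961/4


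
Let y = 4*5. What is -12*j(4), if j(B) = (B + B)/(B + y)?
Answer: -4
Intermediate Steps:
y = 20
j(B) = 2*B/(20 + B) (j(B) = (B + B)/(B + 20) = (2*B)/(20 + B) = 2*B/(20 + B))
-12*j(4) = -24*4/(20 + 4) = -24*4/24 = -12*1/3 = -4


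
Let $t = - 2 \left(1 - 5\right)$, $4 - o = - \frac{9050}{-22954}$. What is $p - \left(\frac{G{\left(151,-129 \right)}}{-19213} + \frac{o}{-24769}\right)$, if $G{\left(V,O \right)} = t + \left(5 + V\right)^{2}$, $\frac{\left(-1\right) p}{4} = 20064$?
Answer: $- \frac{438331509085632013}{5461752769169} \approx -80255.0$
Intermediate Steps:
$p = -80256$ ($p = \left(-4\right) 20064 = -80256$)
$o = \frac{41383}{11477}$ ($o = 4 - - \frac{9050}{-22954} = 4 - \left(-9050\right) \left(- \frac{1}{22954}\right) = 4 - \frac{4525}{11477} = \frac{41383}{11477} \approx 3.6057$)
$t = 8$ ($t = \left(-2\right) \left(-4\right) = 8$)
$G{\left(V,O \right)} = 8 + \left(5 + V\right)^{2}$
$p - \left(\frac{G{\left(151,-129 \right)}}{-19213} + \frac{o}{-24769}\right) = -80256 - \left(\frac{8 + \left(5 + 151\right)^{2}}{-19213} + \frac{41383}{11477 \left(-24769\right)}\right) = -80256 - \left(\left(8 + 156^{2}\right) \left(- \frac{1}{19213}\right) + \frac{41383}{11477} \left(- \frac{1}{24769}\right)\right) = -80256 - \left(\left(8 + 24336\right) \left(- \frac{1}{19213}\right) - \frac{41383}{284273813}\right) = -80256 - \left(24344 \left(- \frac{1}{19213}\right) - \frac{41383}{284273813}\right) = -80256 - \left(- \frac{24344}{19213} - \frac{41383}{284273813}\right) = -80256 - - \frac{6921156795251}{5461752769169} = -80256 + \frac{6921156795251}{5461752769169} = - \frac{438331509085632013}{5461752769169}$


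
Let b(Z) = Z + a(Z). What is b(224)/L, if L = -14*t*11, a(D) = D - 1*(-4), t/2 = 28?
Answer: -113/2156 ≈ -0.052412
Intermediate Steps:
t = 56 (t = 2*28 = 56)
a(D) = 4 + D (a(D) = D + 4 = 4 + D)
L = -8624 (L = -14*56*11 = -784*11 = -8624)
b(Z) = 4 + 2*Z (b(Z) = Z + (4 + Z) = 4 + 2*Z)
b(224)/L = (4 + 2*224)/(-8624) = (4 + 448)*(-1/8624) = 452*(-1/8624) = -113/2156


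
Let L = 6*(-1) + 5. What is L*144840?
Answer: -144840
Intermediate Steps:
L = -1 (L = -6 + 5 = -1)
L*144840 = -1*144840 = -144840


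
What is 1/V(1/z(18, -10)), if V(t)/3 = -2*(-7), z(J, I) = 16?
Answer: 1/42 ≈ 0.023810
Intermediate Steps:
V(t) = 42 (V(t) = 3*(-2*(-7)) = 3*14 = 42)
1/V(1/z(18, -10)) = 1/42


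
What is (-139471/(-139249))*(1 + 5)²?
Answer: 5020956/139249 ≈ 36.057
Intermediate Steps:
(-139471/(-139249))*(1 + 5)² = -139471*(-1/139249)*6² = (139471/139249)*36 = 5020956/139249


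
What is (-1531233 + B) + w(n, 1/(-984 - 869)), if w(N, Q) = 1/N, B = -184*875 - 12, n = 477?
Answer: -807200864/477 ≈ -1.6922e+6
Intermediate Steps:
B = -161012 (B = -161000 - 12 = -161012)
(-1531233 + B) + w(n, 1/(-984 - 869)) = (-1531233 - 161012) + 1/477 = -1692245 + 1/477 = -807200864/477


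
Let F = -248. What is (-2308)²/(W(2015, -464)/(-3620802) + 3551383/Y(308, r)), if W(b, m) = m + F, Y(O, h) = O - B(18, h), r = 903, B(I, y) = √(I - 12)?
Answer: 19097187231184803571779893568/41337537260630768614420945 - 62003853589351800919942512*√6/41337537260630768614420945 ≈ 458.31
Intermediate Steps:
B(I, y) = √(-12 + I)
Y(O, h) = O - √6 (Y(O, h) = O - √(-12 + 18) = O - √6)
W(b, m) = -248 + m (W(b, m) = m - 248 = -248 + m)
(-2308)²/(W(2015, -464)/(-3620802) + 3551383/Y(308, r)) = (-2308)²/((-248 - 464)/(-3620802) + 3551383/(308 - √6)) = 5326864/(-712*(-1/3620802) + 3551383/(308 - √6)) = 5326864/(356/1810401 + 3551383/(308 - √6))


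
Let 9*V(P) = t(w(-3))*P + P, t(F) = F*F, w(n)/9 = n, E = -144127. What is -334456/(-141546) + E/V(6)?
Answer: -30356747633/103328580 ≈ -293.79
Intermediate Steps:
w(n) = 9*n
t(F) = F**2
V(P) = 730*P/9 (V(P) = ((9*(-3))**2*P + P)/9 = ((-27)**2*P + P)/9 = (729*P + P)/9 = (730*P)/9 = 730*P/9)
-334456/(-141546) + E/V(6) = -334456/(-141546) - 144127/((730/9)*6) = -334456*(-1/141546) - 144127/1460/3 = 167228/70773 - 144127*3/1460 = 167228/70773 - 432381/1460 = -30356747633/103328580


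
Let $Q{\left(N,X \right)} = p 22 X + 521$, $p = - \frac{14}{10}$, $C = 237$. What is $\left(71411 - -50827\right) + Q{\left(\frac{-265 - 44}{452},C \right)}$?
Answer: $\frac{577297}{5} \approx 1.1546 \cdot 10^{5}$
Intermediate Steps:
$p = - \frac{7}{5}$ ($p = \left(-14\right) \frac{1}{10} = - \frac{7}{5} \approx -1.4$)
$Q{\left(N,X \right)} = 521 - \frac{154 X}{5}$ ($Q{\left(N,X \right)} = \left(- \frac{7}{5}\right) 22 X + 521 = - \frac{154 X}{5} + 521 = 521 - \frac{154 X}{5}$)
$\left(71411 - -50827\right) + Q{\left(\frac{-265 - 44}{452},C \right)} = \left(71411 - -50827\right) + \left(521 - \frac{36498}{5}\right) = \left(71411 + \left(-60192 + 111019\right)\right) + \left(521 - \frac{36498}{5}\right) = \left(71411 + 50827\right) - \frac{33893}{5} = 122238 - \frac{33893}{5} = \frac{577297}{5}$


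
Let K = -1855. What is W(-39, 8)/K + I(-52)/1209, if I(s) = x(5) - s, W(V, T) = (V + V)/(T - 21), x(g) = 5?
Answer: 32827/747565 ≈ 0.043912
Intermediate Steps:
W(V, T) = 2*V/(-21 + T) (W(V, T) = (2*V)/(-21 + T) = 2*V/(-21 + T))
I(s) = 5 - s
W(-39, 8)/K + I(-52)/1209 = (2*(-39)/(-21 + 8))/(-1855) + (5 - 1*(-52))/1209 = (2*(-39)/(-13))*(-1/1855) + (5 + 52)*(1/1209) = (2*(-39)*(-1/13))*(-1/1855) + 57*(1/1209) = 6*(-1/1855) + 19/403 = -6/1855 + 19/403 = 32827/747565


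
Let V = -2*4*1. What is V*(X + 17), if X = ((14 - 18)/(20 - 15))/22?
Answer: -7464/55 ≈ -135.71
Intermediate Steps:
X = -2/55 (X = -4/5*(1/22) = -4*⅕*(1/22) = -⅘*1/22 = -2/55 ≈ -0.036364)
V = -8 (V = -8*1 = -8)
V*(X + 17) = -8*(-2/55 + 17) = -8*933/55 = -7464/55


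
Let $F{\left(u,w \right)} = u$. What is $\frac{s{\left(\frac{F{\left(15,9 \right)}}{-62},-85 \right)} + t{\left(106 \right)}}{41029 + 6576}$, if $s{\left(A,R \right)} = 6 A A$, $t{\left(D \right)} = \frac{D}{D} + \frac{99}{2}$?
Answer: $\frac{48868}{45748405} \approx 0.0010682$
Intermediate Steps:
$t{\left(D \right)} = \frac{101}{2}$ ($t{\left(D \right)} = 1 + 99 \cdot \frac{1}{2} = 1 + \frac{99}{2} = \frac{101}{2}$)
$s{\left(A,R \right)} = 6 A^{2}$
$\frac{s{\left(\frac{F{\left(15,9 \right)}}{-62},-85 \right)} + t{\left(106 \right)}}{41029 + 6576} = \frac{6 \left(\frac{15}{-62}\right)^{2} + \frac{101}{2}}{41029 + 6576} = \frac{6 \left(15 \left(- \frac{1}{62}\right)\right)^{2} + \frac{101}{2}}{47605} = \left(6 \left(- \frac{15}{62}\right)^{2} + \frac{101}{2}\right) \frac{1}{47605} = \left(6 \cdot \frac{225}{3844} + \frac{101}{2}\right) \frac{1}{47605} = \left(\frac{675}{1922} + \frac{101}{2}\right) \frac{1}{47605} = \frac{48868}{961} \cdot \frac{1}{47605} = \frac{48868}{45748405}$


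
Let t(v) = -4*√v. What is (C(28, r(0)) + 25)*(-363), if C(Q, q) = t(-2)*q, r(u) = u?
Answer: -9075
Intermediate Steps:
C(Q, q) = -4*I*q*√2 (C(Q, q) = (-4*I*√2)*q = -4*I*q*√2)
(C(28, r(0)) + 25)*(-363) = (-4*I*0*√2 + 25)*(-363) = (0 + 25)*(-363) = 25*(-363) = -9075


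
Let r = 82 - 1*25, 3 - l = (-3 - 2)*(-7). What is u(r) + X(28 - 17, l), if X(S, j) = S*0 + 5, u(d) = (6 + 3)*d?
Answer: 518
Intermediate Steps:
l = -32 (l = 3 - (-3 - 2)*(-7) = 3 - (-5)*(-7) = 3 - 1*35 = 3 - 35 = -32)
r = 57 (r = 82 - 25 = 57)
u(d) = 9*d
X(S, j) = 5 (X(S, j) = 0 + 5 = 5)
u(r) + X(28 - 17, l) = 9*57 + 5 = 513 + 5 = 518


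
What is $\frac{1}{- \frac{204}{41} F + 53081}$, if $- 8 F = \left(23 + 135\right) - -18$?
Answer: $\frac{41}{2180809} \approx 1.88 \cdot 10^{-5}$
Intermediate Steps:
$F = -22$ ($F = - \frac{\left(23 + 135\right) - -18}{8} = - \frac{158 + 18}{8} = \left(- \frac{1}{8}\right) 176 = -22$)
$\frac{1}{- \frac{204}{41} F + 53081} = \frac{1}{- \frac{204}{41} \left(-22\right) + 53081} = \frac{1}{\left(-204\right) \frac{1}{41} \left(-22\right) + 53081} = \frac{1}{\left(- \frac{204}{41}\right) \left(-22\right) + 53081} = \frac{1}{\frac{4488}{41} + 53081} = \frac{1}{\frac{2180809}{41}} = \frac{41}{2180809}$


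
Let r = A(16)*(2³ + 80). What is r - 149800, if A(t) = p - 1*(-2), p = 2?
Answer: -149448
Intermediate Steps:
A(t) = 4 (A(t) = 2 - 1*(-2) = 2 + 2 = 4)
r = 352 (r = 4*(2³ + 80) = 4*(8 + 80) = 4*88 = 352)
r - 149800 = 352 - 149800 = -149448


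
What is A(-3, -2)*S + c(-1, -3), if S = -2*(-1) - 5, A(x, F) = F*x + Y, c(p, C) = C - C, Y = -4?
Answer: -6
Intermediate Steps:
c(p, C) = 0
A(x, F) = -4 + F*x (A(x, F) = F*x - 4 = -4 + F*x)
S = -3 (S = 2 - 5 = -3)
A(-3, -2)*S + c(-1, -3) = (-4 - 2*(-3))*(-3) + 0 = (-4 + 6)*(-3) + 0 = 2*(-3) + 0 = -6 + 0 = -6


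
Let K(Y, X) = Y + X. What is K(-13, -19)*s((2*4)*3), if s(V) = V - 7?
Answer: -544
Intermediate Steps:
K(Y, X) = X + Y
s(V) = -7 + V
K(-13, -19)*s((2*4)*3) = (-19 - 13)*(-7 + (2*4)*3) = -32*(-7 + 8*3) = -32*(-7 + 24) = -32*17 = -544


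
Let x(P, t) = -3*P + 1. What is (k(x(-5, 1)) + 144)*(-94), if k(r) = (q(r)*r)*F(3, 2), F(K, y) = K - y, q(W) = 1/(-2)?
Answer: -12784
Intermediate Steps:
q(W) = -1/2
x(P, t) = 1 - 3*P
k(r) = -r/2 (k(r) = (-r/2)*(3 - 1*2) = (-r/2)*(3 - 2) = -r/2*1 = -r/2)
(k(x(-5, 1)) + 144)*(-94) = (-(1 - 3*(-5))/2 + 144)*(-94) = (-(1 + 15)/2 + 144)*(-94) = (-1/2*16 + 144)*(-94) = (-8 + 144)*(-94) = 136*(-94) = -12784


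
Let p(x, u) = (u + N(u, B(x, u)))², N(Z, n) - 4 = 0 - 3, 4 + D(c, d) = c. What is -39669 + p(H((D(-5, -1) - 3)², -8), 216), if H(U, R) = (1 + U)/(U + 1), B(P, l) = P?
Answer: 7420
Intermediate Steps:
D(c, d) = -4 + c
N(Z, n) = 1 (N(Z, n) = 4 + (0 - 3) = 4 - 3 = 1)
H(U, R) = 1 (H(U, R) = (1 + U)/(1 + U) = 1)
p(x, u) = (1 + u)² (p(x, u) = (u + 1)² = (1 + u)²)
-39669 + p(H((D(-5, -1) - 3)², -8), 216) = -39669 + (1 + 216)² = -39669 + 217² = -39669 + 47089 = 7420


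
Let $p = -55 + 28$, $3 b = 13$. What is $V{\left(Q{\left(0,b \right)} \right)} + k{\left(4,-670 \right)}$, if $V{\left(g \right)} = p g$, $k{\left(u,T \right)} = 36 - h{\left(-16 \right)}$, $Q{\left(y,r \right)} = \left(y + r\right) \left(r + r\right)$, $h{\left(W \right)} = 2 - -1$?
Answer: $-981$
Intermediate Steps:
$h{\left(W \right)} = 3$ ($h{\left(W \right)} = 2 + 1 = 3$)
$b = \frac{13}{3}$ ($b = \frac{1}{3} \cdot 13 = \frac{13}{3} \approx 4.3333$)
$Q{\left(y,r \right)} = 2 r \left(r + y\right)$ ($Q{\left(y,r \right)} = \left(r + y\right) 2 r = 2 r \left(r + y\right)$)
$p = -27$
$k{\left(u,T \right)} = 33$ ($k{\left(u,T \right)} = 36 - 3 = 33$)
$V{\left(g \right)} = - 27 g$
$V{\left(Q{\left(0,b \right)} \right)} + k{\left(4,-670 \right)} = - 27 \cdot 2 \cdot \frac{13}{3} \left(\frac{13}{3} + 0\right) + 33 = - 27 \cdot 2 \cdot \frac{13}{3} \cdot \frac{13}{3} + 33 = \left(-27\right) \frac{338}{9} + 33 = -1014 + 33 = -981$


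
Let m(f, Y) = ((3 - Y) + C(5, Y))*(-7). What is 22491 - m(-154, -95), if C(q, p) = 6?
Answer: 23219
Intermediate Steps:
m(f, Y) = -63 + 7*Y (m(f, Y) = ((3 - Y) + 6)*(-7) = (9 - Y)*(-7) = -63 + 7*Y)
22491 - m(-154, -95) = 22491 - (-63 + 7*(-95)) = 22491 - (-63 - 665) = 22491 - 1*(-728) = 22491 + 728 = 23219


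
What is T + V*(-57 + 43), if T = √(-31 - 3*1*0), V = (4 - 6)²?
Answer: -56 + I*√31 ≈ -56.0 + 5.5678*I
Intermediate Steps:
V = 4 (V = (-2)² = 4)
T = I*√31 (T = √(-31 - 3*0) = √(-31 + 0) = √(-31) = I*√31 ≈ 5.5678*I)
T + V*(-57 + 43) = I*√31 + 4*(-57 + 43) = I*√31 + 4*(-14) = I*√31 - 56 = -56 + I*√31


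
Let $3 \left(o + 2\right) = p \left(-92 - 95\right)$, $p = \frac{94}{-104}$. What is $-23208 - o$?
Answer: $- \frac{3628925}{156} \approx -23262.0$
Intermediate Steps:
$p = - \frac{47}{52}$ ($p = 94 \left(- \frac{1}{104}\right) = - \frac{47}{52} \approx -0.90385$)
$o = \frac{8477}{156}$ ($o = -2 + \frac{\left(- \frac{47}{52}\right) \left(-92 - 95\right)}{3} = -2 + \frac{\left(- \frac{47}{52}\right) \left(-187\right)}{3} = -2 + \frac{1}{3} \cdot \frac{8789}{52} = -2 + \frac{8789}{156} = \frac{8477}{156} \approx 54.34$)
$-23208 - o = -23208 - \frac{8477}{156} = - \frac{3628925}{156}$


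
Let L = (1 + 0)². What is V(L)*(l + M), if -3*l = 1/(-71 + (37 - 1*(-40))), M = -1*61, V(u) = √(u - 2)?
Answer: -1099*I/18 ≈ -61.056*I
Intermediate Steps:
L = 1 (L = 1² = 1)
V(u) = √(-2 + u)
M = -61
l = -1/18 (l = -1/(3*(-71 + (37 - 1*(-40)))) = -1/(3*(-71 + (37 + 40))) = -1/(3*(-71 + 77)) = -⅓/6 = -⅓*⅙ = -1/18 ≈ -0.055556)
V(L)*(l + M) = √(-2 + 1)*(-1/18 - 61) = √(-1)*(-1099/18) = I*(-1099/18) = -1099*I/18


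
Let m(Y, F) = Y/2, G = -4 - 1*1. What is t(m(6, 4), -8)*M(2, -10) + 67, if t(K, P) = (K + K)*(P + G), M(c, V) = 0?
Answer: 67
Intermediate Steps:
G = -5 (G = -4 - 1 = -5)
m(Y, F) = Y/2 (m(Y, F) = Y*(½) = Y/2)
t(K, P) = 2*K*(-5 + P) (t(K, P) = (K + K)*(P - 5) = (2*K)*(-5 + P) = 2*K*(-5 + P))
t(m(6, 4), -8)*M(2, -10) + 67 = (2*((½)*6)*(-5 - 8))*0 + 67 = (2*3*(-13))*0 + 67 = -78*0 + 67 = 0 + 67 = 67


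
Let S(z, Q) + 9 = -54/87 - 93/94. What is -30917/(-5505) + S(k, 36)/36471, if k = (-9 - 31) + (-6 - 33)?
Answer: 1024535749789/182435600910 ≈ 5.6159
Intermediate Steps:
k = -79 (k = -40 - 39 = -79)
S(z, Q) = -28923/2726 (S(z, Q) = -9 + (-54/87 - 93/94) = -9 + (-54*1/87 - 93*1/94) = -9 + (-18/29 - 93/94) = -9 - 4389/2726 = -28923/2726)
-30917/(-5505) + S(k, 36)/36471 = -30917/(-5505) - 28923/2726/36471 = -30917*(-1/5505) - 28923/2726*1/36471 = 30917/5505 - 9641/33139982 = 1024535749789/182435600910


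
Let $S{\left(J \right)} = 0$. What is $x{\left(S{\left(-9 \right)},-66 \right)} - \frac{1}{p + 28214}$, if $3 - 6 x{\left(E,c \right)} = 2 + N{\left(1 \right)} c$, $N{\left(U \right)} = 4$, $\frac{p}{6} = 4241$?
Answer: $\frac{7109947}{160980} \approx 44.167$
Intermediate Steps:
$p = 25446$ ($p = 6 \cdot 4241 = 25446$)
$x{\left(E,c \right)} = \frac{1}{6} - \frac{2 c}{3}$ ($x{\left(E,c \right)} = \frac{1}{2} - \frac{2 + 4 c}{6} = \frac{1}{2} - \left(\frac{1}{3} + \frac{2 c}{3}\right) = \frac{1}{6} - \frac{2 c}{3}$)
$x{\left(S{\left(-9 \right)},-66 \right)} - \frac{1}{p + 28214} = \left(\frac{1}{6} - -44\right) - \frac{1}{25446 + 28214} = \left(\frac{1}{6} + 44\right) - \frac{1}{53660} = \frac{265}{6} - \frac{1}{53660} = \frac{7109947}{160980}$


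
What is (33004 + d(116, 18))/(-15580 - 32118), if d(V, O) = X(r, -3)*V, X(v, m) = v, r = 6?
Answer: -16850/23849 ≈ -0.70653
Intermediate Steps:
d(V, O) = 6*V
(33004 + d(116, 18))/(-15580 - 32118) = (33004 + 6*116)/(-15580 - 32118) = (33004 + 696)/(-47698) = 33700*(-1/47698) = -16850/23849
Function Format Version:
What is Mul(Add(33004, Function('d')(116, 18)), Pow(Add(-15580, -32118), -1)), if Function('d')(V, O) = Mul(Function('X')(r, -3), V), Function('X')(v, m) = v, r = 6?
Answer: Rational(-16850, 23849) ≈ -0.70653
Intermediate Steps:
Function('d')(V, O) = Mul(6, V)
Mul(Add(33004, Function('d')(116, 18)), Pow(Add(-15580, -32118), -1)) = Mul(Add(33004, Mul(6, 116)), Pow(Add(-15580, -32118), -1)) = Mul(Add(33004, 696), Pow(-47698, -1)) = Mul(33700, Rational(-1, 47698)) = Rational(-16850, 23849)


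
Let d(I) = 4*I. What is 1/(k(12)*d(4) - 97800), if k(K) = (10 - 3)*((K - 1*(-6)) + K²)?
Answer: -1/79656 ≈ -1.2554e-5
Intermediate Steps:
k(K) = 42 + 7*K + 7*K² (k(K) = 7*((K + 6) + K²) = 7*((6 + K) + K²) = 7*(6 + K + K²) = 42 + 7*K + 7*K²)
1/(k(12)*d(4) - 97800) = 1/((42 + 7*12 + 7*12²)*(4*4) - 97800) = 1/((42 + 84 + 7*144)*16 - 97800) = 1/((42 + 84 + 1008)*16 - 97800) = 1/(1134*16 - 97800) = 1/(18144 - 97800) = 1/(-79656) = -1/79656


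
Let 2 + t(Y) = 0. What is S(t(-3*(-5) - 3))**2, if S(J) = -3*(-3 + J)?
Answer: 225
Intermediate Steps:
t(Y) = -2 (t(Y) = -2 + 0 = -2)
S(J) = 9 - 3*J
S(t(-3*(-5) - 3))**2 = (9 - 3*(-2))**2 = (9 + 6)**2 = 15**2 = 225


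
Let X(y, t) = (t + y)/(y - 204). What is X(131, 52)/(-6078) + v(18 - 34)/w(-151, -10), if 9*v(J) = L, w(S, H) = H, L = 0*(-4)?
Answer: 61/147898 ≈ 0.00041245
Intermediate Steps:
L = 0
X(y, t) = (t + y)/(-204 + y)
v(J) = 0 (v(J) = (⅑)*0 = 0)
X(131, 52)/(-6078) + v(18 - 34)/w(-151, -10) = ((52 + 131)/(-204 + 131))/(-6078) + 0/(-10) = (183/(-73))*(-1/6078) + 0*(-⅒) = -1/73*183*(-1/6078) + 0 = -183/73*(-1/6078) + 0 = 61/147898 + 0 = 61/147898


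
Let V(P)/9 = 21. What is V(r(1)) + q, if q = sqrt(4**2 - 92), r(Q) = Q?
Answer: 189 + 2*I*sqrt(19) ≈ 189.0 + 8.7178*I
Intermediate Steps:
V(P) = 189 (V(P) = 9*21 = 189)
q = 2*I*sqrt(19) (q = sqrt(16 - 92) = sqrt(-76) = 2*I*sqrt(19) ≈ 8.7178*I)
V(r(1)) + q = 189 + 2*I*sqrt(19)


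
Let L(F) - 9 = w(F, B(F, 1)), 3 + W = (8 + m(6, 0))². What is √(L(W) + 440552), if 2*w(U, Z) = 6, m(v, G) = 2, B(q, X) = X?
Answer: 2*√110141 ≈ 663.75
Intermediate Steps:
w(U, Z) = 3 (w(U, Z) = (½)*6 = 3)
W = 97 (W = -3 + (8 + 2)² = -3 + 10² = -3 + 100 = 97)
L(F) = 12 (L(F) = 9 + 3 = 12)
√(L(W) + 440552) = √(12 + 440552) = √440564 = 2*√110141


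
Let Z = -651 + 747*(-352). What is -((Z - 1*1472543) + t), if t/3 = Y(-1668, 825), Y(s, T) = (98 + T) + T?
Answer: 1730894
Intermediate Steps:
Y(s, T) = 98 + 2*T
t = 5244 (t = 3*(98 + 2*825) = 3*(98 + 1650) = 3*1748 = 5244)
Z = -263595 (Z = -651 - 262944 = -263595)
-((Z - 1*1472543) + t) = -((-263595 - 1*1472543) + 5244) = -((-263595 - 1472543) + 5244) = -(-1736138 + 5244) = -1*(-1730894) = 1730894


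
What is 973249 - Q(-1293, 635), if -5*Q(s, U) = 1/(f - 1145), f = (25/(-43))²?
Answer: 10299310215751/10582400 ≈ 9.7325e+5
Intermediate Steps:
f = 625/1849 (f = (25*(-1/43))² = (-25/43)² = 625/1849 ≈ 0.33802)
Q(s, U) = 1849/10582400 (Q(s, U) = -1/(5*(625/1849 - 1145)) = -1/(5*(-2116480/1849)) = -⅕*(-1849/2116480) = 1849/10582400)
973249 - Q(-1293, 635) = 973249 - 1*1849/10582400 = 973249 - 1849/10582400 = 10299310215751/10582400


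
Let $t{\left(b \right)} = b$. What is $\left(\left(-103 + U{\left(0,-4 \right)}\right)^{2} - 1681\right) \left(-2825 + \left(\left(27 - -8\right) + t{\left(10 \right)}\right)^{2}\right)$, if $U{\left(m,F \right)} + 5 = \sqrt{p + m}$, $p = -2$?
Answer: $-7984800 + 172800 i \sqrt{2} \approx -7.9848 \cdot 10^{6} + 2.4438 \cdot 10^{5} i$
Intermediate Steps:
$U{\left(m,F \right)} = -5 + \sqrt{-2 + m}$
$\left(\left(-103 + U{\left(0,-4 \right)}\right)^{2} - 1681\right) \left(-2825 + \left(\left(27 - -8\right) + t{\left(10 \right)}\right)^{2}\right) = \left(\left(-103 - \left(5 - \sqrt{-2 + 0}\right)\right)^{2} - 1681\right) \left(-2825 + \left(\left(27 - -8\right) + 10\right)^{2}\right) = \left(\left(-103 - \left(5 - \sqrt{-2}\right)\right)^{2} - 1681\right) \left(-2825 + \left(\left(27 + 8\right) + 10\right)^{2}\right) = \left(\left(-103 - \left(5 - i \sqrt{2}\right)\right)^{2} - 1681\right) \left(-2825 + \left(35 + 10\right)^{2}\right) = \left(\left(-108 + i \sqrt{2}\right)^{2} - 1681\right) \left(-2825 + 45^{2}\right) = \left(-1681 + \left(-108 + i \sqrt{2}\right)^{2}\right) \left(-2825 + 2025\right) = \left(-1681 + \left(-108 + i \sqrt{2}\right)^{2}\right) \left(-800\right) = 1344800 - 800 \left(-108 + i \sqrt{2}\right)^{2}$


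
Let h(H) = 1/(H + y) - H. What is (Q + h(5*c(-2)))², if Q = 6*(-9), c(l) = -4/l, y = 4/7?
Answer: 22363441/5476 ≈ 4083.9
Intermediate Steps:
y = 4/7 (y = 4*(⅐) = 4/7 ≈ 0.57143)
Q = -54
h(H) = 1/(4/7 + H) - H (h(H) = 1/(H + 4/7) - H = 1/(4/7 + H) - H)
(Q + h(5*c(-2)))² = (-54 + (7 - 7*(5*(-4/(-2)))² - 20*(-4/(-2)))/(4 + 7*(5*(-4/(-2)))))² = (-54 + (7 - 7*(5*(-4*(-½)))² - 20*(-4*(-½)))/(4 + 7*(5*(-4*(-½)))))² = (-54 + (7 - 7*(5*2)² - 20*2)/(4 + 7*(5*2)))² = (-54 + (7 - 7*10² - 4*10)/(4 + 7*10))² = (-54 + (7 - 7*100 - 40)/(4 + 70))² = (-54 + (7 - 700 - 40)/74)² = (-54 + (1/74)*(-733))² = (-54 - 733/74)² = (-4729/74)² = 22363441/5476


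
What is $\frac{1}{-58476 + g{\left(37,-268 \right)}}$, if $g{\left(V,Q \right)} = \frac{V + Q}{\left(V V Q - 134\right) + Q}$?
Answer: $- \frac{367294}{21477883713} \approx -1.7101 \cdot 10^{-5}$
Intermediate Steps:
$g{\left(V,Q \right)} = \frac{Q + V}{-134 + Q + Q V^{2}}$ ($g{\left(V,Q \right)} = \frac{Q + V}{\left(V^{2} Q - 134\right) + Q} = \frac{Q + V}{\left(Q V^{2} - 134\right) + Q} = \frac{Q + V}{\left(-134 + Q V^{2}\right) + Q} = \frac{Q + V}{-134 + Q + Q V^{2}}$)
$\frac{1}{-58476 + g{\left(37,-268 \right)}} = \frac{1}{-58476 + \frac{-268 + 37}{-134 - 268 - 268 \cdot 37^{2}}} = \frac{1}{-58476 + \frac{1}{-134 - 268 - 366892} \left(-231\right)} = \frac{1}{-58476 + \frac{1}{-367294} \left(-231\right)} = \frac{1}{-58476 - - \frac{231}{367294}} = \frac{1}{-58476 + \frac{231}{367294}} = \frac{1}{- \frac{21477883713}{367294}} = - \frac{367294}{21477883713}$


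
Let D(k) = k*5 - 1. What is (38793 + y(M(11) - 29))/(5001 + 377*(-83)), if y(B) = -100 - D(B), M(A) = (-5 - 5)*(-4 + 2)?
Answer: -38739/26290 ≈ -1.4735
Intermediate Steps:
D(k) = -1 + 5*k (D(k) = 5*k - 1 = -1 + 5*k)
M(A) = 20 (M(A) = -10*(-2) = 20)
y(B) = -99 - 5*B (y(B) = -100 - (-1 + 5*B) = -100 + (1 - 5*B) = -99 - 5*B)
(38793 + y(M(11) - 29))/(5001 + 377*(-83)) = (38793 + (-99 - 5*(20 - 29)))/(5001 + 377*(-83)) = (38793 + (-99 - 5*(-9)))/(5001 - 31291) = (38793 + (-99 + 45))/(-26290) = (38793 - 54)*(-1/26290) = 38739*(-1/26290) = -38739/26290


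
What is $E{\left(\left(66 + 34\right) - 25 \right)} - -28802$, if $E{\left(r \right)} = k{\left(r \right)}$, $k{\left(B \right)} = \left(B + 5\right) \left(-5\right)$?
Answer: $28402$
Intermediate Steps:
$k{\left(B \right)} = -25 - 5 B$ ($k{\left(B \right)} = \left(5 + B\right) \left(-5\right) = -25 - 5 B$)
$E{\left(r \right)} = -25 - 5 r$
$E{\left(\left(66 + 34\right) - 25 \right)} - -28802 = \left(-25 - 5 \left(\left(66 + 34\right) - 25\right)\right) - -28802 = \left(-25 - 5 \left(100 - 25\right)\right) + 28802 = \left(-25 - 375\right) + 28802 = -400 + 28802 = 28402$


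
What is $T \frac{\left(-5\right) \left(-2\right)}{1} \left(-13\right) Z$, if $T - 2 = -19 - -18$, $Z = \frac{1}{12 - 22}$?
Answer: $13$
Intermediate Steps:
$Z = - \frac{1}{10}$ ($Z = \frac{1}{-10} = - \frac{1}{10} \approx -0.1$)
$T = 1$ ($T = 2 - 1 = 1$)
$T \frac{\left(-5\right) \left(-2\right)}{1} \left(-13\right) Z = 1 \frac{\left(-5\right) \left(-2\right)}{1} \left(-13\right) \left(- \frac{1}{10}\right) = 1 \cdot 10 \cdot 1 \left(-13\right) \left(- \frac{1}{10}\right) = 1 \cdot 10 \left(-13\right) \left(- \frac{1}{10}\right) = 1 \left(-130\right) \left(- \frac{1}{10}\right) = \left(-130\right) \left(- \frac{1}{10}\right) = 13$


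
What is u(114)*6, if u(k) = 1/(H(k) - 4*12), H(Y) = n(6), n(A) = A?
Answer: -⅐ ≈ -0.14286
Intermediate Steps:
H(Y) = 6
u(k) = -1/42 (u(k) = 1/(6 - 4*12) = 1/(6 - 48) = 1/(-42) = -1/42)
u(114)*6 = -1/42*6 = -⅐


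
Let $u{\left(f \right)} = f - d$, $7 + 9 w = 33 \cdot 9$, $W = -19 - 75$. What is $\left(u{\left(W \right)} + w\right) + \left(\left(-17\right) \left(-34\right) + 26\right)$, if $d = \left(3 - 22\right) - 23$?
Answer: $\frac{5258}{9} \approx 584.22$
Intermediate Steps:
$W = -94$
$w = \frac{290}{9}$ ($w = - \frac{7}{9} + \frac{33 \cdot 9}{9} = - \frac{7}{9} + \frac{1}{9} \cdot 297 = - \frac{7}{9} + 33 = \frac{290}{9} \approx 32.222$)
$d = -42$ ($d = \left(3 - 22\right) - 23 = -19 - 23 = -42$)
$u{\left(f \right)} = 42 + f$ ($u{\left(f \right)} = f - -42 = f + 42 = 42 + f$)
$\left(u{\left(W \right)} + w\right) + \left(\left(-17\right) \left(-34\right) + 26\right) = \left(\left(42 - 94\right) + \frac{290}{9}\right) + \left(\left(-17\right) \left(-34\right) + 26\right) = \left(-52 + \frac{290}{9}\right) + \left(578 + 26\right) = - \frac{178}{9} + 604 = \frac{5258}{9}$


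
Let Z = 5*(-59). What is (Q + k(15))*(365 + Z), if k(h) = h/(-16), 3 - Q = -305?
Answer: 171955/8 ≈ 21494.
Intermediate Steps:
Q = 308 (Q = 3 - 1*(-305) = 3 + 305 = 308)
k(h) = -h/16 (k(h) = h*(-1/16) = -h/16)
Z = -295
(Q + k(15))*(365 + Z) = (308 - 1/16*15)*(365 - 295) = (308 - 15/16)*70 = (4913/16)*70 = 171955/8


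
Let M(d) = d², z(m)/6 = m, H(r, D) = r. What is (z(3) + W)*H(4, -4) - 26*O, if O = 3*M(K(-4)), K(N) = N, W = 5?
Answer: -1156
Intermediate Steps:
z(m) = 6*m
O = 48 (O = 3*(-4)² = 3*16 = 48)
(z(3) + W)*H(4, -4) - 26*O = (6*3 + 5)*4 - 26*48 = (18 + 5)*4 - 1248 = 23*4 - 1248 = 92 - 1248 = -1156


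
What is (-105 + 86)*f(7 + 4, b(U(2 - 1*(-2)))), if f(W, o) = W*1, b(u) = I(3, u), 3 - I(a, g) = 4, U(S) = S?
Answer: -209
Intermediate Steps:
I(a, g) = -1 (I(a, g) = 3 - 1*4 = 3 - 4 = -1)
b(u) = -1
f(W, o) = W
(-105 + 86)*f(7 + 4, b(U(2 - 1*(-2)))) = (-105 + 86)*(7 + 4) = -19*11 = -209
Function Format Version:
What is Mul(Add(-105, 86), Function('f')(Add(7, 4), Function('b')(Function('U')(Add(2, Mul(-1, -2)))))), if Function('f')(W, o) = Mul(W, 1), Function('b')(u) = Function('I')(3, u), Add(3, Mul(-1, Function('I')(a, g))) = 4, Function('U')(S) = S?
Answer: -209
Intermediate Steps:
Function('I')(a, g) = -1 (Function('I')(a, g) = Add(3, Mul(-1, 4)) = Add(3, -4) = -1)
Function('b')(u) = -1
Function('f')(W, o) = W
Mul(Add(-105, 86), Function('f')(Add(7, 4), Function('b')(Function('U')(Add(2, Mul(-1, -2)))))) = Mul(Add(-105, 86), Add(7, 4)) = Mul(-19, 11) = -209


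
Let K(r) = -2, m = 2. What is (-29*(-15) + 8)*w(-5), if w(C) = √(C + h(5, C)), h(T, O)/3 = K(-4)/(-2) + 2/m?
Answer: 443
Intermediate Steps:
h(T, O) = 6 (h(T, O) = 3*(-2/(-2) + 2/2) = 3*(-2*(-½) + 2*(½)) = 3*(1 + 1) = 3*2 = 6)
w(C) = √(6 + C) (w(C) = √(C + 6) = √(6 + C))
(-29*(-15) + 8)*w(-5) = (-29*(-15) + 8)*√(6 - 5) = (435 + 8)*√1 = 443*1 = 443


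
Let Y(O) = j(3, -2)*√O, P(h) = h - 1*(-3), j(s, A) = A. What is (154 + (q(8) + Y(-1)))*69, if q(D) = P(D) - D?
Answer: 10833 - 138*I ≈ 10833.0 - 138.0*I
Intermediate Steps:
P(h) = 3 + h (P(h) = h + 3 = 3 + h)
Y(O) = -2*√O
q(D) = 3 (q(D) = (3 + D) - D = 3)
(154 + (q(8) + Y(-1)))*69 = (154 + (3 - 2*I))*69 = (157 - 2*I)*69 = 10833 - 138*I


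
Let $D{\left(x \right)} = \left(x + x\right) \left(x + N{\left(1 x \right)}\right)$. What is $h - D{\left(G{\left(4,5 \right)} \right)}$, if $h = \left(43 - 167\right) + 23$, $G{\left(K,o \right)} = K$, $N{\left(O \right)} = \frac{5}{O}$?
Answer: $-143$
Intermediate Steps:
$D{\left(x \right)} = 2 x \left(x + \frac{5}{x}\right)$ ($D{\left(x \right)} = \left(x + x\right) \left(x + \frac{5}{1 x}\right) = 2 x \left(x + \frac{5}{x}\right)$)
$h = -101$ ($h = -124 + 23 = -101$)
$h - D{\left(G{\left(4,5 \right)} \right)} = -101 - \left(10 + 2 \cdot 4^{2}\right) = -101 - \left(10 + 2 \cdot 16\right) = -101 - \left(10 + 32\right) = -101 - 42 = -143$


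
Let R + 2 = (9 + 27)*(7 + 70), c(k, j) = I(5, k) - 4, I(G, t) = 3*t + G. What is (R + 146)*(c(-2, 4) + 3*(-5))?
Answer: -58320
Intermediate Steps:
I(G, t) = G + 3*t
c(k, j) = 1 + 3*k (c(k, j) = (5 + 3*k) - 4 = 1 + 3*k)
R = 2770 (R = -2 + (9 + 27)*(7 + 70) = -2 + 36*77 = -2 + 2772 = 2770)
(R + 146)*(c(-2, 4) + 3*(-5)) = (2770 + 146)*((1 + 3*(-2)) + 3*(-5)) = 2916*((1 - 6) - 15) = 2916*(-5 - 15) = 2916*(-20) = -58320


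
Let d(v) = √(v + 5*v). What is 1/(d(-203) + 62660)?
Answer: 31330/1963138409 - I*√1218/3926276818 ≈ 1.5959e-5 - 8.8888e-9*I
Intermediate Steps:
d(v) = √6*√v (d(v) = √(6*v) = √6*√v)
1/(d(-203) + 62660) = 1/(√6*√(-203) + 62660) = 1/(√6*(I*√203) + 62660) = 1/(I*√1218 + 62660) = 1/(62660 + I*√1218)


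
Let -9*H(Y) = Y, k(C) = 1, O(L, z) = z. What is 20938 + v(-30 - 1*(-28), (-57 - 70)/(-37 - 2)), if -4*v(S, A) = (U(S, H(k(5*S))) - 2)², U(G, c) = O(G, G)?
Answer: 20934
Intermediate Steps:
H(Y) = -Y/9
U(G, c) = G
v(S, A) = -(-2 + S)²/4 (v(S, A) = -(S - 2)²/4 = -(-2 + S)²/4)
20938 + v(-30 - 1*(-28), (-57 - 70)/(-37 - 2)) = 20938 - (-2 + (-30 - 1*(-28)))²/4 = 20938 - (-2 + (-30 + 28))²/4 = 20938 - (-2 - 2)²/4 = 20938 - ¼*(-4)² = 20938 - ¼*16 = 20938 - 4 = 20934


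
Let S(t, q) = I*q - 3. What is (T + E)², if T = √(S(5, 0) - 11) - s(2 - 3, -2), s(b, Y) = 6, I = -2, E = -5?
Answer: (11 - I*√14)² ≈ 107.0 - 82.316*I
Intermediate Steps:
S(t, q) = -3 - 2*q (S(t, q) = -2*q - 3 = -3 - 2*q)
T = -6 + I*√14 (T = √((-3 - 2*0) - 11) - 1*6 = √((-3 + 0) - 11) - 6 = √(-3 - 11) - 6 = √(-14) - 6 = I*√14 - 6 = -6 + I*√14 ≈ -6.0 + 3.7417*I)
(T + E)² = ((-6 + I*√14) - 5)² = (-11 + I*√14)²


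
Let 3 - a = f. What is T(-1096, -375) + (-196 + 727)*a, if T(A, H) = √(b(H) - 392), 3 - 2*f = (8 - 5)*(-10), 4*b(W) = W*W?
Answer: -14337/2 + √139057/2 ≈ -6982.0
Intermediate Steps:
b(W) = W²/4 (b(W) = (W*W)/4 = W²/4)
f = 33/2 (f = 3/2 - (8 - 5)*(-10)/2 = 3/2 - 3*(-10)/2 = 3/2 - ½*(-30) = 3/2 + 15 = 33/2 ≈ 16.500)
a = -27/2 (a = 3 - 1*33/2 = 3 - 33/2 = -27/2 ≈ -13.500)
T(A, H) = √(-392 + H²/4) (T(A, H) = √(H²/4 - 392) = √(-392 + H²/4))
T(-1096, -375) + (-196 + 727)*a = √(-1568 + (-375)²)/2 + (-196 + 727)*(-27/2) = √(-1568 + 140625)/2 + 531*(-27/2) = √139057/2 - 14337/2 = -14337/2 + √139057/2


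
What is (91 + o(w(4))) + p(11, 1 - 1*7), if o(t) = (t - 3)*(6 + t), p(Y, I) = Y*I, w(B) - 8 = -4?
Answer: 35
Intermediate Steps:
w(B) = 4 (w(B) = 8 - 4 = 4)
p(Y, I) = I*Y
o(t) = (-3 + t)*(6 + t)
(91 + o(w(4))) + p(11, 1 - 1*7) = (91 + (-18 + 4² + 3*4)) + (1 - 1*7)*11 = (91 + (-18 + 16 + 12)) + (1 - 7)*11 = (91 + 10) - 6*11 = 101 - 66 = 35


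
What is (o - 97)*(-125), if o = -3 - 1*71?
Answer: 21375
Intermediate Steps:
o = -74 (o = -3 - 71 = -74)
(o - 97)*(-125) = (-74 - 97)*(-125) = -171*(-125) = 21375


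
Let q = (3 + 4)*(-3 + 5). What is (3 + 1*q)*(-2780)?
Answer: -47260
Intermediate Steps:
q = 14 (q = 7*2 = 14)
(3 + 1*q)*(-2780) = (3 + 1*14)*(-2780) = (3 + 14)*(-2780) = 17*(-2780) = -47260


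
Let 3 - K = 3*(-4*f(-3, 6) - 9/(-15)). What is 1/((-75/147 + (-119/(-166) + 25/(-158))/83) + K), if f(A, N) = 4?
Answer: 133336595/6493029034 ≈ 0.020535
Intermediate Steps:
K = 246/5 (K = 3 - 3*(-4*4 - 9/(-15)) = 3 - 3*(-16 - 9*(-1/15)) = 3 - 3*(-16 + 3/5) = 3 - 3*(-77)/5 = 3 - 1*(-231/5) = 3 + 231/5 = 246/5 ≈ 49.200)
1/((-75/147 + (-119/(-166) + 25/(-158))/83) + K) = 1/((-75/147 + (-119/(-166) + 25/(-158))/83) + 246/5) = 1/((-75*1/147 + (-119*(-1/166) + 25*(-1/158))*(1/83)) + 246/5) = 1/((-25/49 + (119/166 - 25/158)*(1/83)) + 246/5) = 1/((-25/49 + (3663/6557)*(1/83)) + 246/5) = 1/((-25/49 + 3663/544231) + 246/5) = 1/(-13426288/26667319 + 246/5) = 1/(6493029034/133336595) = 133336595/6493029034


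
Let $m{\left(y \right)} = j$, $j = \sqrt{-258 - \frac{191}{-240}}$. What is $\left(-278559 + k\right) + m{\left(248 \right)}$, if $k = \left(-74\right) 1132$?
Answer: $-362327 + \frac{i \sqrt{925935}}{60} \approx -3.6233 \cdot 10^{5} + 16.038 i$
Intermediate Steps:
$j = \frac{i \sqrt{925935}}{60}$ ($j = \sqrt{-258 - - \frac{191}{240}} = \sqrt{-258 + \frac{191}{240}} = \sqrt{- \frac{61729}{240}} = \frac{i \sqrt{925935}}{60} \approx 16.038 i$)
$m{\left(y \right)} = \frac{i \sqrt{925935}}{60}$
$k = -83768$
$\left(-278559 + k\right) + m{\left(248 \right)} = \left(-278559 - 83768\right) + \frac{i \sqrt{925935}}{60} = -362327 + \frac{i \sqrt{925935}}{60}$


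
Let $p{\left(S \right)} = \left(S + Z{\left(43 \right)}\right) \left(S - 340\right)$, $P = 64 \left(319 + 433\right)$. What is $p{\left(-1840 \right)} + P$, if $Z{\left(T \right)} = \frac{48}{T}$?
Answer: $\frac{174446464}{43} \approx 4.0569 \cdot 10^{6}$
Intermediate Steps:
$P = 48128$ ($P = 64 \cdot 752 = 48128$)
$p{\left(S \right)} = \left(-340 + S\right) \left(\frac{48}{43} + S\right)$ ($p{\left(S \right)} = \left(S + \frac{48}{43}\right) \left(S - 340\right) = \left(S + 48 \cdot \frac{1}{43}\right) \left(-340 + S\right) = \left(S + \frac{48}{43}\right) \left(-340 + S\right) = \left(\frac{48}{43} + S\right) \left(-340 + S\right) = \left(-340 + S\right) \left(\frac{48}{43} + S\right)$)
$p{\left(-1840 \right)} + P = \left(- \frac{16320}{43} + \left(-1840\right)^{2} - - \frac{26812480}{43}\right) + 48128 = \left(- \frac{16320}{43} + 3385600 + \frac{26812480}{43}\right) + 48128 = \frac{172376960}{43} + 48128 = \frac{174446464}{43}$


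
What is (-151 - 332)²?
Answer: 233289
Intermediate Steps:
(-151 - 332)² = (-483)² = 233289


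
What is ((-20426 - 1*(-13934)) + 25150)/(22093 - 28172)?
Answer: -18658/6079 ≈ -3.0693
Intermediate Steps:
((-20426 - 1*(-13934)) + 25150)/(22093 - 28172) = ((-20426 + 13934) + 25150)/(-6079) = (-6492 + 25150)*(-1/6079) = 18658*(-1/6079) = -18658/6079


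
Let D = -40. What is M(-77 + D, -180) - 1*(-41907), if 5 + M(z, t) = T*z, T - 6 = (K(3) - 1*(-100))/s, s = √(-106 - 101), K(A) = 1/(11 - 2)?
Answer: 41200 + 11713*I*√23/69 ≈ 41200.0 + 814.11*I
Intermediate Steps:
K(A) = ⅑ (K(A) = 1/9 = ⅑)
s = 3*I*√23 (s = √(-207) = 3*I*√23 ≈ 14.387*I)
T = 6 - 901*I*√23/621 (T = 6 + (⅑ - 1*(-100))/((3*I*√23)) = 6 + (⅑ + 100)*(-I*√23/69) = 6 + 901*(-I*√23/69)/9 = 6 - 901*I*√23/621 ≈ 6.0 - 6.9582*I)
M(z, t) = -5 + z*(6 - 901*I*√23/621) (M(z, t) = -5 + (6 - 901*I*√23/621)*z = -5 + z*(6 - 901*I*√23/621))
M(-77 + D, -180) - 1*(-41907) = (-5 + 6*(-77 - 40) - 901*I*(-77 - 40)*√23/621) - 1*(-41907) = (-5 + 6*(-117) - 901/621*I*(-117)*√23) + 41907 = (-5 - 702 + 11713*I*√23/69) + 41907 = (-707 + 11713*I*√23/69) + 41907 = 41200 + 11713*I*√23/69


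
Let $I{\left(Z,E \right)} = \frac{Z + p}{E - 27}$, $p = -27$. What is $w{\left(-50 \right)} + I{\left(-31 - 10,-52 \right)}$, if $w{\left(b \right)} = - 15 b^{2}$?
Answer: $- \frac{2962432}{79} \approx -37499.0$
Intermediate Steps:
$I{\left(Z,E \right)} = \frac{-27 + Z}{-27 + E}$ ($I{\left(Z,E \right)} = \frac{Z - 27}{E - 27} = \frac{-27 + Z}{-27 + E}$)
$w{\left(-50 \right)} + I{\left(-31 - 10,-52 \right)} = - 15 \left(-50\right)^{2} + \frac{-27 - 41}{-27 - 52} = \left(-15\right) 2500 + \frac{-27 - 41}{-79} = -37500 - - \frac{68}{79} = -37500 + \frac{68}{79} = - \frac{2962432}{79}$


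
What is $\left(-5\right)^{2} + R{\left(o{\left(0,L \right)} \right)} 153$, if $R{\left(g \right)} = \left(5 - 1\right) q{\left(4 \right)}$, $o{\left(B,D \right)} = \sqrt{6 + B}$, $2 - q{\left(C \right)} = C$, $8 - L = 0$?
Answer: $-1199$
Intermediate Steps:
$L = 8$ ($L = 8 - 0 = 8 + 0 = 8$)
$q{\left(C \right)} = 2 - C$
$R{\left(g \right)} = -8$ ($R{\left(g \right)} = \left(5 - 1\right) \left(2 - 4\right) = 4 \left(2 - 4\right) = 4 \left(-2\right) = -8$)
$\left(-5\right)^{2} + R{\left(o{\left(0,L \right)} \right)} 153 = \left(-5\right)^{2} - 1224 = 25 - 1224 = -1199$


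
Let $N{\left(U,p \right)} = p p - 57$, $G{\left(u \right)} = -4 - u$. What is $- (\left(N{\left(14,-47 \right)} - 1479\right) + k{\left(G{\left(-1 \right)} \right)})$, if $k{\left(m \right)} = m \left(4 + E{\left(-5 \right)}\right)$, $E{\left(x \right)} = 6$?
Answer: $-643$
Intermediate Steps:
$N{\left(U,p \right)} = -57 + p^{2}$ ($N{\left(U,p \right)} = p^{2} - 57 = -57 + p^{2}$)
$k{\left(m \right)} = 10 m$ ($k{\left(m \right)} = m \left(4 + 6\right) = m 10 = 10 m$)
$- (\left(N{\left(14,-47 \right)} - 1479\right) + k{\left(G{\left(-1 \right)} \right)}) = - (\left(\left(-57 + \left(-47\right)^{2}\right) - 1479\right) + 10 \left(-4 - -1\right)) = - (\left(\left(-57 + 2209\right) - 1479\right) + 10 \left(-4 + 1\right)) = - (\left(2152 - 1479\right) + 10 \left(-3\right)) = - (673 - 30) = \left(-1\right) 643 = -643$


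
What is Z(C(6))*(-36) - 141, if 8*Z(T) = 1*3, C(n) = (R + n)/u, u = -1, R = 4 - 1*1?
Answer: -309/2 ≈ -154.50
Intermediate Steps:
R = 3 (R = 4 - 1 = 3)
C(n) = -3 - n (C(n) = (3 + n)/(-1) = (3 + n)*(-1) = -3 - n)
Z(T) = 3/8 (Z(T) = (1*3)/8 = (⅛)*3 = 3/8)
Z(C(6))*(-36) - 141 = (3/8)*(-36) - 141 = -27/2 - 141 = -309/2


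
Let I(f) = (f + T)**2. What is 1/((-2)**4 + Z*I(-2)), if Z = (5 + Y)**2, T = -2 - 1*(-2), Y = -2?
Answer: 1/52 ≈ 0.019231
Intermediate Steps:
T = 0 (T = -2 + 2 = 0)
Z = 9 (Z = (5 - 2)**2 = 3**2 = 9)
I(f) = f**2 (I(f) = (f + 0)**2 = f**2)
1/((-2)**4 + Z*I(-2)) = 1/((-2)**4 + 9*(-2)**2) = 1/(16 + 9*4) = 1/(16 + 36) = 1/52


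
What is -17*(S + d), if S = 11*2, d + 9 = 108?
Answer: -2057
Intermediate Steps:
d = 99 (d = -9 + 108 = 99)
S = 22
-17*(S + d) = -17*(22 + 99) = -17*121 = -2057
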